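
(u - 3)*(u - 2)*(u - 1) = u^3 - 6*u^2 + 11*u - 6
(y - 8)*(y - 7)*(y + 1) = y^3 - 14*y^2 + 41*y + 56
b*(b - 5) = b^2 - 5*b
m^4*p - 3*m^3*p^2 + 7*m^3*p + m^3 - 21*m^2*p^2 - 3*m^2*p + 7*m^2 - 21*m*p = m*(m + 7)*(m - 3*p)*(m*p + 1)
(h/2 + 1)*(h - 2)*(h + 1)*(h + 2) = h^4/2 + 3*h^3/2 - h^2 - 6*h - 4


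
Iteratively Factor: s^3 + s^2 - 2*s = (s - 1)*(s^2 + 2*s) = s*(s - 1)*(s + 2)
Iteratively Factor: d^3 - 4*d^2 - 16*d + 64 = (d - 4)*(d^2 - 16) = (d - 4)^2*(d + 4)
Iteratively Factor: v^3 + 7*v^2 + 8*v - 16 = (v + 4)*(v^2 + 3*v - 4) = (v + 4)^2*(v - 1)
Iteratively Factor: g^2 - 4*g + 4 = (g - 2)*(g - 2)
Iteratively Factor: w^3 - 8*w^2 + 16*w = (w)*(w^2 - 8*w + 16) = w*(w - 4)*(w - 4)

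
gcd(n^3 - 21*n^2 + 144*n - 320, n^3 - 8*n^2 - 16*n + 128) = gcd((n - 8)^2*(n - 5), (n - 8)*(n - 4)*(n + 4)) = n - 8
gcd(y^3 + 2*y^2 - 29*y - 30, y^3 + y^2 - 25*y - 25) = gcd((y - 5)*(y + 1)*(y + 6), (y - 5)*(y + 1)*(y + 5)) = y^2 - 4*y - 5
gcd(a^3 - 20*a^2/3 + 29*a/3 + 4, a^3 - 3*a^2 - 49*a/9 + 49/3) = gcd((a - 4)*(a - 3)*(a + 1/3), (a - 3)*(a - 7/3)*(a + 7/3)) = a - 3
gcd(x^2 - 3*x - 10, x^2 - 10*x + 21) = 1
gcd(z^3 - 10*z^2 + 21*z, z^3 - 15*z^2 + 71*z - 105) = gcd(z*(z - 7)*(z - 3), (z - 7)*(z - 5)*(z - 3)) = z^2 - 10*z + 21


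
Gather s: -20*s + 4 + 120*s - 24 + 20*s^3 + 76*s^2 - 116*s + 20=20*s^3 + 76*s^2 - 16*s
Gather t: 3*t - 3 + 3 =3*t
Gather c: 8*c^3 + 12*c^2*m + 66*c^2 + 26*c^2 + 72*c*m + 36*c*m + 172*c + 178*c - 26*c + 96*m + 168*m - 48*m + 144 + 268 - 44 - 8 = 8*c^3 + c^2*(12*m + 92) + c*(108*m + 324) + 216*m + 360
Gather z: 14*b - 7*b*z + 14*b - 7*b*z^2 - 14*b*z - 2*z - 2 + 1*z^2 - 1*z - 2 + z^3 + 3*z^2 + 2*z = 28*b + z^3 + z^2*(4 - 7*b) + z*(-21*b - 1) - 4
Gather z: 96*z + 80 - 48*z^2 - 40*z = -48*z^2 + 56*z + 80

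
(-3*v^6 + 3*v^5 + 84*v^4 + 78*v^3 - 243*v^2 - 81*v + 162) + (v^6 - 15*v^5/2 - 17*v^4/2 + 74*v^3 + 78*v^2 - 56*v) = -2*v^6 - 9*v^5/2 + 151*v^4/2 + 152*v^3 - 165*v^2 - 137*v + 162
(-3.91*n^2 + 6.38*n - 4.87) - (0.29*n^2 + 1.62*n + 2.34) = -4.2*n^2 + 4.76*n - 7.21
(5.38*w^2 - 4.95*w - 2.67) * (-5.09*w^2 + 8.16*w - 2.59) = -27.3842*w^4 + 69.0963*w^3 - 40.7359*w^2 - 8.9667*w + 6.9153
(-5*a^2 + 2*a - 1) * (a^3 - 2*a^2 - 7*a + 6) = -5*a^5 + 12*a^4 + 30*a^3 - 42*a^2 + 19*a - 6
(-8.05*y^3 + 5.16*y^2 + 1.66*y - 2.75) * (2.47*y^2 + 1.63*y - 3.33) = -19.8835*y^5 - 0.376300000000001*y^4 + 39.3175*y^3 - 21.2695*y^2 - 10.0103*y + 9.1575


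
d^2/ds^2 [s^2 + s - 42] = 2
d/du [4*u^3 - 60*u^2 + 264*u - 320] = 12*u^2 - 120*u + 264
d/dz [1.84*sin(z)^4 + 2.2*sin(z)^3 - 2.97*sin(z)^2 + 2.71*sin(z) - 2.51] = (7.36*sin(z)^3 + 6.6*sin(z)^2 - 5.94*sin(z) + 2.71)*cos(z)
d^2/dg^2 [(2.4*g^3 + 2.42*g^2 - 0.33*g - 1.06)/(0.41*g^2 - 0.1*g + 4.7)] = (-4.44089209850063e-16*g^5 + 8.88178419700125e-16*g^4 - 9.114106*g^3 - 35.817156*g^2 + 322.17222*g + 110.66944)/(0.068921*g^6 - 0.05043*g^5 + 2.38251*g^4 - 1.1572*g^3 + 27.3117*g^2 - 6.627*g + 103.823)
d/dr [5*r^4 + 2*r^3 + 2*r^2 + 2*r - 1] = 20*r^3 + 6*r^2 + 4*r + 2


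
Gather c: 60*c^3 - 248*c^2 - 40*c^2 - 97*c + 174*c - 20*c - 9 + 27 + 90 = 60*c^3 - 288*c^2 + 57*c + 108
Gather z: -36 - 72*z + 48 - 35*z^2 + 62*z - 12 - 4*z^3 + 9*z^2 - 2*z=-4*z^3 - 26*z^2 - 12*z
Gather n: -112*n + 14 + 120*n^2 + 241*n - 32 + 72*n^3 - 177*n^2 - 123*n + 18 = 72*n^3 - 57*n^2 + 6*n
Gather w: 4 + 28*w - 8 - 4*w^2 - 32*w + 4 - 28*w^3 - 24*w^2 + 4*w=-28*w^3 - 28*w^2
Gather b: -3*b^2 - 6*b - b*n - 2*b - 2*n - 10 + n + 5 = -3*b^2 + b*(-n - 8) - n - 5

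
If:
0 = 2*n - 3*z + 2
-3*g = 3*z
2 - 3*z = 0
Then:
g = -2/3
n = 0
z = 2/3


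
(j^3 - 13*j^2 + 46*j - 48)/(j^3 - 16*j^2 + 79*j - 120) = (j - 2)/(j - 5)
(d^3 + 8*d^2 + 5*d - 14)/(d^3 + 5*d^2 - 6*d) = (d^2 + 9*d + 14)/(d*(d + 6))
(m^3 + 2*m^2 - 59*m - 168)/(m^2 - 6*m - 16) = (m^2 + 10*m + 21)/(m + 2)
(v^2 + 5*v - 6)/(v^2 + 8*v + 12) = (v - 1)/(v + 2)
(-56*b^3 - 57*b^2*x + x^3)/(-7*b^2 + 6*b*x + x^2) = (-8*b^2 - 7*b*x + x^2)/(-b + x)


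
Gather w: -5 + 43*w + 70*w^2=70*w^2 + 43*w - 5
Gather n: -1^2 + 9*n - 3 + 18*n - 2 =27*n - 6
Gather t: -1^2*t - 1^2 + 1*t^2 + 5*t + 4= t^2 + 4*t + 3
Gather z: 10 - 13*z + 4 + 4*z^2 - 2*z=4*z^2 - 15*z + 14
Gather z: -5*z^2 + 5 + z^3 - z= z^3 - 5*z^2 - z + 5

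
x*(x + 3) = x^2 + 3*x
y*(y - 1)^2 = y^3 - 2*y^2 + y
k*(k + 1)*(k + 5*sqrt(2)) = k^3 + k^2 + 5*sqrt(2)*k^2 + 5*sqrt(2)*k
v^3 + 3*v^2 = v^2*(v + 3)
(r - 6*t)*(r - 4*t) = r^2 - 10*r*t + 24*t^2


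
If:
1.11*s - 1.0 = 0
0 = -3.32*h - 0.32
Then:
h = -0.10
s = 0.90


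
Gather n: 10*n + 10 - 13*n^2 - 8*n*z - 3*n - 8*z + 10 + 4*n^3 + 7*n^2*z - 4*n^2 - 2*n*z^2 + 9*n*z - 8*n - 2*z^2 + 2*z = 4*n^3 + n^2*(7*z - 17) + n*(-2*z^2 + z - 1) - 2*z^2 - 6*z + 20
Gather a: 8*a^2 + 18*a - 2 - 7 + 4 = 8*a^2 + 18*a - 5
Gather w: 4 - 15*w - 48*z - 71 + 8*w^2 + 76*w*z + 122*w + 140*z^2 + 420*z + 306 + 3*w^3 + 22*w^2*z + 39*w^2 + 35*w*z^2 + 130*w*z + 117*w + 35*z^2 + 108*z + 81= 3*w^3 + w^2*(22*z + 47) + w*(35*z^2 + 206*z + 224) + 175*z^2 + 480*z + 320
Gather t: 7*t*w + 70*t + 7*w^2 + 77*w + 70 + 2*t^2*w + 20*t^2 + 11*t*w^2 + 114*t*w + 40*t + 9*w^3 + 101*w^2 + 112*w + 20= t^2*(2*w + 20) + t*(11*w^2 + 121*w + 110) + 9*w^3 + 108*w^2 + 189*w + 90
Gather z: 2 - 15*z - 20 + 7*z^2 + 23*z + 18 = 7*z^2 + 8*z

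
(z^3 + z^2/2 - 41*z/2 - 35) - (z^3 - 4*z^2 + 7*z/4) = 9*z^2/2 - 89*z/4 - 35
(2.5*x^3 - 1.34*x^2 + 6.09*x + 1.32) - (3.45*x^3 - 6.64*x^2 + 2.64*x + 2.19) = -0.95*x^3 + 5.3*x^2 + 3.45*x - 0.87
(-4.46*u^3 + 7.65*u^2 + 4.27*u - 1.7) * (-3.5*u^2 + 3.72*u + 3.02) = 15.61*u^5 - 43.3662*u^4 + 0.0438000000000027*u^3 + 44.9374*u^2 + 6.5714*u - 5.134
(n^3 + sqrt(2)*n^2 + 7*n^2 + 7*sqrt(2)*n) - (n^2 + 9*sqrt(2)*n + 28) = n^3 + sqrt(2)*n^2 + 6*n^2 - 2*sqrt(2)*n - 28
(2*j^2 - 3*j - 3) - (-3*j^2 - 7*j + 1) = 5*j^2 + 4*j - 4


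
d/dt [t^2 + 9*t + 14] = 2*t + 9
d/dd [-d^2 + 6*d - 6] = 6 - 2*d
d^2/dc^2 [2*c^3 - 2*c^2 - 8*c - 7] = 12*c - 4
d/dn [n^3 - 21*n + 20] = 3*n^2 - 21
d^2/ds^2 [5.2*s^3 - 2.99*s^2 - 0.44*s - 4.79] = 31.2*s - 5.98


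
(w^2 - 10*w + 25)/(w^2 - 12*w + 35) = (w - 5)/(w - 7)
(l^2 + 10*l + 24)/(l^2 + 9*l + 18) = (l + 4)/(l + 3)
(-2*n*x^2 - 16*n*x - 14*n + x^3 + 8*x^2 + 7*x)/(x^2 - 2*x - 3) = (-2*n*x - 14*n + x^2 + 7*x)/(x - 3)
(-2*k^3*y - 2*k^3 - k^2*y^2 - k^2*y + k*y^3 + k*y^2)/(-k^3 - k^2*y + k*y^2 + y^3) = k*(-2*k*y - 2*k + y^2 + y)/(-k^2 + y^2)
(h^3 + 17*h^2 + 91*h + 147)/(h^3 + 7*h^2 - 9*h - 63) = (h + 7)/(h - 3)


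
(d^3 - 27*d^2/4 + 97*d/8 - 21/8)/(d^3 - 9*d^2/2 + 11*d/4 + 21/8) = (4*d^2 - 13*d + 3)/(4*d^2 - 4*d - 3)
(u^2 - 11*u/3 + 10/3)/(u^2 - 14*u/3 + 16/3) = (3*u - 5)/(3*u - 8)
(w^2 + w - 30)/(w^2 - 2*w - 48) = (w - 5)/(w - 8)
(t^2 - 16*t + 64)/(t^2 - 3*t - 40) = (t - 8)/(t + 5)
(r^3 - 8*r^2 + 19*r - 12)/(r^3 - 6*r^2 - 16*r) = (-r^3 + 8*r^2 - 19*r + 12)/(r*(-r^2 + 6*r + 16))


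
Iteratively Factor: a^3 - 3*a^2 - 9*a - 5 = (a + 1)*(a^2 - 4*a - 5) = (a - 5)*(a + 1)*(a + 1)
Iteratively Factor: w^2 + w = (w)*(w + 1)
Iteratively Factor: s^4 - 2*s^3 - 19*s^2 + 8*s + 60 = (s + 3)*(s^3 - 5*s^2 - 4*s + 20) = (s - 5)*(s + 3)*(s^2 - 4) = (s - 5)*(s - 2)*(s + 3)*(s + 2)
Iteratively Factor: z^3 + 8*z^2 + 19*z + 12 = (z + 1)*(z^2 + 7*z + 12) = (z + 1)*(z + 4)*(z + 3)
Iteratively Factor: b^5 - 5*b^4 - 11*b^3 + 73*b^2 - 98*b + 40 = (b - 5)*(b^4 - 11*b^2 + 18*b - 8) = (b - 5)*(b - 1)*(b^3 + b^2 - 10*b + 8) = (b - 5)*(b - 1)^2*(b^2 + 2*b - 8) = (b - 5)*(b - 1)^2*(b + 4)*(b - 2)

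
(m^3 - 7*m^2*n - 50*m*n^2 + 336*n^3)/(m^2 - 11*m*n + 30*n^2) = (m^2 - m*n - 56*n^2)/(m - 5*n)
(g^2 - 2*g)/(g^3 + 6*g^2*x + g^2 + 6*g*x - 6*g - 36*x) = g/(g^2 + 6*g*x + 3*g + 18*x)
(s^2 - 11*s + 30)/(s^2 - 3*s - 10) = (s - 6)/(s + 2)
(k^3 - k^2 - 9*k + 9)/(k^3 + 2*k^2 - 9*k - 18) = (k - 1)/(k + 2)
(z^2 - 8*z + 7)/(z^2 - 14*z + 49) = (z - 1)/(z - 7)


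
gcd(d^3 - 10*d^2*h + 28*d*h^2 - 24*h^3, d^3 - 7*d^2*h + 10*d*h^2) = d - 2*h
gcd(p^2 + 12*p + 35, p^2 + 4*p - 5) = p + 5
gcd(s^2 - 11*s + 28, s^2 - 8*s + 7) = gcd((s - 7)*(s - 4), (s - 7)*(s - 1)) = s - 7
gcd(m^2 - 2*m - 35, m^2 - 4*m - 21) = m - 7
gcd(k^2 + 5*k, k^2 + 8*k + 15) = k + 5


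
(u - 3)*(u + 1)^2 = u^3 - u^2 - 5*u - 3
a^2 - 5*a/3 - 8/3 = (a - 8/3)*(a + 1)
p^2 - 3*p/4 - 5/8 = (p - 5/4)*(p + 1/2)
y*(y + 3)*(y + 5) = y^3 + 8*y^2 + 15*y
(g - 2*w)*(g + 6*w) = g^2 + 4*g*w - 12*w^2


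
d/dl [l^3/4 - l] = 3*l^2/4 - 1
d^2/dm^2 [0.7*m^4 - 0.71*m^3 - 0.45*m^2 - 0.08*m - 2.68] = 8.4*m^2 - 4.26*m - 0.9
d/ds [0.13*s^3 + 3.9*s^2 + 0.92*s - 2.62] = 0.39*s^2 + 7.8*s + 0.92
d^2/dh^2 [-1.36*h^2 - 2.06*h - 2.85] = -2.72000000000000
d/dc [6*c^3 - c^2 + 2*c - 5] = 18*c^2 - 2*c + 2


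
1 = 1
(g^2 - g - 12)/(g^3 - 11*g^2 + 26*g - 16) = (g^2 - g - 12)/(g^3 - 11*g^2 + 26*g - 16)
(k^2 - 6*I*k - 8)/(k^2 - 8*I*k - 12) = (k - 4*I)/(k - 6*I)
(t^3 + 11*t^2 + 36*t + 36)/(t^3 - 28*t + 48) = (t^2 + 5*t + 6)/(t^2 - 6*t + 8)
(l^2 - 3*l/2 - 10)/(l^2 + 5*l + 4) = (l^2 - 3*l/2 - 10)/(l^2 + 5*l + 4)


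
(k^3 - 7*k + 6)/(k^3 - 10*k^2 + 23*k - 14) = (k + 3)/(k - 7)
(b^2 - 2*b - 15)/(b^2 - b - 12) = (b - 5)/(b - 4)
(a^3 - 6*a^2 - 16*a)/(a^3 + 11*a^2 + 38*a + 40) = a*(a - 8)/(a^2 + 9*a + 20)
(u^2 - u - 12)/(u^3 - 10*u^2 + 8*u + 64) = (u + 3)/(u^2 - 6*u - 16)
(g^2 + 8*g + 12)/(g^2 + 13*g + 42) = (g + 2)/(g + 7)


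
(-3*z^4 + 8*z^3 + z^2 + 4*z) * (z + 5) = -3*z^5 - 7*z^4 + 41*z^3 + 9*z^2 + 20*z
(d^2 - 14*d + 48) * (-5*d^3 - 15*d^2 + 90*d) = -5*d^5 + 55*d^4 + 60*d^3 - 1980*d^2 + 4320*d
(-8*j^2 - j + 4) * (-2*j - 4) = 16*j^3 + 34*j^2 - 4*j - 16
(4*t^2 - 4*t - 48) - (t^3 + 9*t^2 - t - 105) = -t^3 - 5*t^2 - 3*t + 57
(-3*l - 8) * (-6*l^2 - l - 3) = 18*l^3 + 51*l^2 + 17*l + 24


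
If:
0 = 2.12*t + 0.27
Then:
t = -0.13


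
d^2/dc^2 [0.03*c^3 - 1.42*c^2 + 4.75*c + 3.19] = 0.18*c - 2.84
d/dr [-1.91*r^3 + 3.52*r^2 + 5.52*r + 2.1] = -5.73*r^2 + 7.04*r + 5.52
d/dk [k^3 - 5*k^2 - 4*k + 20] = 3*k^2 - 10*k - 4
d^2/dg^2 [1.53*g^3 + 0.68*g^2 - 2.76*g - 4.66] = 9.18*g + 1.36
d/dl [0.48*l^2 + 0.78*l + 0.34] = 0.96*l + 0.78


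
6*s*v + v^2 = v*(6*s + v)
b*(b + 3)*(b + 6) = b^3 + 9*b^2 + 18*b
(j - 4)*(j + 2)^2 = j^3 - 12*j - 16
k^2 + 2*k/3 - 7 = (k - 7/3)*(k + 3)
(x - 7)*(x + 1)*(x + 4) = x^3 - 2*x^2 - 31*x - 28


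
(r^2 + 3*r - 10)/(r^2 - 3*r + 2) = (r + 5)/(r - 1)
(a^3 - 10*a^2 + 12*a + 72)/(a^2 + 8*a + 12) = (a^2 - 12*a + 36)/(a + 6)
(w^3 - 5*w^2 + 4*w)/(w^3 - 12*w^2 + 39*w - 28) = w/(w - 7)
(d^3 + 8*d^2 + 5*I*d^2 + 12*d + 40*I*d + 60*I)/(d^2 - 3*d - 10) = (d^2 + d*(6 + 5*I) + 30*I)/(d - 5)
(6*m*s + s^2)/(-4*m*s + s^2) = (6*m + s)/(-4*m + s)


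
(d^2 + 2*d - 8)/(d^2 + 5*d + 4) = (d - 2)/(d + 1)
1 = 1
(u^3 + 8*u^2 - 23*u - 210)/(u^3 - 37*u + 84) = (u^2 + u - 30)/(u^2 - 7*u + 12)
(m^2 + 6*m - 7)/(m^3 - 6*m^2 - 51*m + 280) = (m - 1)/(m^2 - 13*m + 40)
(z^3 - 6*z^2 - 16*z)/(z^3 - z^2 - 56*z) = (z + 2)/(z + 7)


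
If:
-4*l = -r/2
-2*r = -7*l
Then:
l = 0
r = 0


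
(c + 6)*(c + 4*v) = c^2 + 4*c*v + 6*c + 24*v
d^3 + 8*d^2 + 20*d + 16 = (d + 2)^2*(d + 4)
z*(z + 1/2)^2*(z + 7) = z^4 + 8*z^3 + 29*z^2/4 + 7*z/4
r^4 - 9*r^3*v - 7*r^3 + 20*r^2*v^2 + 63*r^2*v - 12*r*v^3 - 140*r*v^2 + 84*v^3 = (r - 7)*(r - 6*v)*(r - 2*v)*(r - v)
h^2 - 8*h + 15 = (h - 5)*(h - 3)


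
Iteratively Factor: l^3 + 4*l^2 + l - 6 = (l + 3)*(l^2 + l - 2) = (l + 2)*(l + 3)*(l - 1)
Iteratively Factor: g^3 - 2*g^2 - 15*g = (g - 5)*(g^2 + 3*g) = g*(g - 5)*(g + 3)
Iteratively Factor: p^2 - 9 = (p - 3)*(p + 3)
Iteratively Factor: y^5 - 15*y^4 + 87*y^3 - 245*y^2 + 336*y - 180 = (y - 3)*(y^4 - 12*y^3 + 51*y^2 - 92*y + 60) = (y - 3)*(y - 2)*(y^3 - 10*y^2 + 31*y - 30) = (y - 5)*(y - 3)*(y - 2)*(y^2 - 5*y + 6) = (y - 5)*(y - 3)^2*(y - 2)*(y - 2)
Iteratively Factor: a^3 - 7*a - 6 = (a - 3)*(a^2 + 3*a + 2) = (a - 3)*(a + 1)*(a + 2)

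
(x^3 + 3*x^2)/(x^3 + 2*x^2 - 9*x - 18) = x^2/(x^2 - x - 6)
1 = 1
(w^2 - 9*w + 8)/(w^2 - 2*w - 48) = (w - 1)/(w + 6)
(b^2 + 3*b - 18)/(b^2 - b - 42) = (b - 3)/(b - 7)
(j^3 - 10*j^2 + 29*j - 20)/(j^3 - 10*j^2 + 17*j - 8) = (j^2 - 9*j + 20)/(j^2 - 9*j + 8)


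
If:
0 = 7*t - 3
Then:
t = 3/7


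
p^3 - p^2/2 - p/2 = p*(p - 1)*(p + 1/2)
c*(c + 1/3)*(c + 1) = c^3 + 4*c^2/3 + c/3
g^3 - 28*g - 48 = (g - 6)*(g + 2)*(g + 4)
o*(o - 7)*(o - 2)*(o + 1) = o^4 - 8*o^3 + 5*o^2 + 14*o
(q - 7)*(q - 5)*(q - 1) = q^3 - 13*q^2 + 47*q - 35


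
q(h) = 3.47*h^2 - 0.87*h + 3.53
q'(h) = 6.94*h - 0.87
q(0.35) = 3.65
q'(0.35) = 1.56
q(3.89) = 52.65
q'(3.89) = 26.13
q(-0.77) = 6.26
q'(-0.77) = -6.21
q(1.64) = 11.44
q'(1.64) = 10.51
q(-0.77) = 6.26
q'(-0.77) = -6.21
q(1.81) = 13.32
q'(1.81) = 11.69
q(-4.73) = 85.28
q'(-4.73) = -33.70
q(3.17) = 35.64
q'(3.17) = 21.13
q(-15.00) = 797.33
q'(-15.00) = -104.97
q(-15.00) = 797.33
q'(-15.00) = -104.97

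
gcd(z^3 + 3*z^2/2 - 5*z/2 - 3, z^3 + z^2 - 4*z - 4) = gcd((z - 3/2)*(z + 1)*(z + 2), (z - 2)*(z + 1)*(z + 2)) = z^2 + 3*z + 2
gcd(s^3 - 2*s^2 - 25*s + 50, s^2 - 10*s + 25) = s - 5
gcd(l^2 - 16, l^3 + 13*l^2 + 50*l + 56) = l + 4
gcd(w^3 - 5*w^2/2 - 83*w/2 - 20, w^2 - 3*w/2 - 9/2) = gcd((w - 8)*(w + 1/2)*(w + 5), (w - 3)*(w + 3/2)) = 1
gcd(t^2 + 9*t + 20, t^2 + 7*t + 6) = 1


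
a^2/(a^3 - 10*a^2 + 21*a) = a/(a^2 - 10*a + 21)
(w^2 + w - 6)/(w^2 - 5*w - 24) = (w - 2)/(w - 8)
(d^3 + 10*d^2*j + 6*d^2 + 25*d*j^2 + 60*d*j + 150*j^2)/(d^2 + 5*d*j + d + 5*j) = (d^2 + 5*d*j + 6*d + 30*j)/(d + 1)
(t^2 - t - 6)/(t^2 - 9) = (t + 2)/(t + 3)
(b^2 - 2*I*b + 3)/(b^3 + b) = (b - 3*I)/(b*(b - I))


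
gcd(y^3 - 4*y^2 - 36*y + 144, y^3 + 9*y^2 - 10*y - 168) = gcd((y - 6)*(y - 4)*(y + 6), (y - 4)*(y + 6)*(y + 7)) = y^2 + 2*y - 24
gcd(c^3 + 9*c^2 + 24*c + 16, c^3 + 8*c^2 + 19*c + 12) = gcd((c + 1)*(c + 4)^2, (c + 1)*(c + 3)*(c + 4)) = c^2 + 5*c + 4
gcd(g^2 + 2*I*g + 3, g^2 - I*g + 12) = g + 3*I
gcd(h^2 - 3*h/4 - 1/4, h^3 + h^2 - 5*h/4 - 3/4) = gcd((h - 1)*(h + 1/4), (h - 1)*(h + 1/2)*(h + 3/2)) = h - 1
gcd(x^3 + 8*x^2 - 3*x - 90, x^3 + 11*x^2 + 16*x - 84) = x + 6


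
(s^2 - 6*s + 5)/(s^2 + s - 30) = (s - 1)/(s + 6)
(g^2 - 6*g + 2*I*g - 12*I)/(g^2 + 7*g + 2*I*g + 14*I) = (g - 6)/(g + 7)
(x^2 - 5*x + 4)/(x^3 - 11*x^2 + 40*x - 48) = (x - 1)/(x^2 - 7*x + 12)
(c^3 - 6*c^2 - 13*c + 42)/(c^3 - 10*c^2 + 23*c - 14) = (c + 3)/(c - 1)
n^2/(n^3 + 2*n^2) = 1/(n + 2)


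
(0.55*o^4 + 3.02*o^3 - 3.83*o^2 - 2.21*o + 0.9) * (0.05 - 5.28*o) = -2.904*o^5 - 15.9181*o^4 + 20.3734*o^3 + 11.4773*o^2 - 4.8625*o + 0.045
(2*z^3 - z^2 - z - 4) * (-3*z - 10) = -6*z^4 - 17*z^3 + 13*z^2 + 22*z + 40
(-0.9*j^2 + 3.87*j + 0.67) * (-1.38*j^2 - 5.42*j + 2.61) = 1.242*j^4 - 0.462599999999999*j^3 - 24.249*j^2 + 6.4693*j + 1.7487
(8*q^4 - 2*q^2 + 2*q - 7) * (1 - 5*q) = -40*q^5 + 8*q^4 + 10*q^3 - 12*q^2 + 37*q - 7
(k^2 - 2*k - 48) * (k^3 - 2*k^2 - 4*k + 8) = k^5 - 4*k^4 - 48*k^3 + 112*k^2 + 176*k - 384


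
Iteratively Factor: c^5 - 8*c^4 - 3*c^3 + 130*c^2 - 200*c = (c + 4)*(c^4 - 12*c^3 + 45*c^2 - 50*c) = c*(c + 4)*(c^3 - 12*c^2 + 45*c - 50) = c*(c - 5)*(c + 4)*(c^2 - 7*c + 10) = c*(c - 5)^2*(c + 4)*(c - 2)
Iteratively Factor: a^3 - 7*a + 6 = (a - 1)*(a^2 + a - 6) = (a - 1)*(a + 3)*(a - 2)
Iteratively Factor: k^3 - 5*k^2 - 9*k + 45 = (k + 3)*(k^2 - 8*k + 15) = (k - 5)*(k + 3)*(k - 3)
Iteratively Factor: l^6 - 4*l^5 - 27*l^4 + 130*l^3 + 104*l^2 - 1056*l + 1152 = (l - 3)*(l^5 - l^4 - 30*l^3 + 40*l^2 + 224*l - 384) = (l - 3)^2*(l^4 + 2*l^3 - 24*l^2 - 32*l + 128) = (l - 3)^2*(l + 4)*(l^3 - 2*l^2 - 16*l + 32) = (l - 3)^2*(l + 4)^2*(l^2 - 6*l + 8) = (l - 3)^2*(l - 2)*(l + 4)^2*(l - 4)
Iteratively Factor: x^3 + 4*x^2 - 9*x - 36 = (x + 4)*(x^2 - 9) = (x - 3)*(x + 4)*(x + 3)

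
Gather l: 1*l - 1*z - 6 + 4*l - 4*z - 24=5*l - 5*z - 30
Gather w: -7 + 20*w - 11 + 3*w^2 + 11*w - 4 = 3*w^2 + 31*w - 22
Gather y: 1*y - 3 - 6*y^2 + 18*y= -6*y^2 + 19*y - 3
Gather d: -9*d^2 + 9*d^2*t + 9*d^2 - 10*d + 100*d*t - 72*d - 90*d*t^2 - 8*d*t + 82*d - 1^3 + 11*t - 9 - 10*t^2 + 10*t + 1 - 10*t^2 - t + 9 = 9*d^2*t + d*(-90*t^2 + 92*t) - 20*t^2 + 20*t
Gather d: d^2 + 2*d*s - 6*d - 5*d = d^2 + d*(2*s - 11)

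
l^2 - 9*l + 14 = (l - 7)*(l - 2)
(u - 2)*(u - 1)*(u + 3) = u^3 - 7*u + 6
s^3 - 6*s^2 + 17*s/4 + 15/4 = (s - 5)*(s - 3/2)*(s + 1/2)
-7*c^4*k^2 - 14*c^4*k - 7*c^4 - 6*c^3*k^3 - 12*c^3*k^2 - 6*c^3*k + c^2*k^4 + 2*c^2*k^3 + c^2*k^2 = (-7*c + k)*(c + k)*(c*k + c)^2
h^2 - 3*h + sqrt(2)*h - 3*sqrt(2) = (h - 3)*(h + sqrt(2))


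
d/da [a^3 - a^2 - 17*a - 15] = 3*a^2 - 2*a - 17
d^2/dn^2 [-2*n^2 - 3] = -4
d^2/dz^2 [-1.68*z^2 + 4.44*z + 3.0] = -3.36000000000000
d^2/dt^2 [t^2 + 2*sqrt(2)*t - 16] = 2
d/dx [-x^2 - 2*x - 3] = -2*x - 2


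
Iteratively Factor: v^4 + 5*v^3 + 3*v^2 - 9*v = (v + 3)*(v^3 + 2*v^2 - 3*v) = v*(v + 3)*(v^2 + 2*v - 3) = v*(v + 3)^2*(v - 1)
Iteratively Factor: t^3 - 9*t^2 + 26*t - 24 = (t - 4)*(t^2 - 5*t + 6) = (t - 4)*(t - 2)*(t - 3)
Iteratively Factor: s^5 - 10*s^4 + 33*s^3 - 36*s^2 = (s)*(s^4 - 10*s^3 + 33*s^2 - 36*s) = s^2*(s^3 - 10*s^2 + 33*s - 36) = s^2*(s - 3)*(s^2 - 7*s + 12) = s^2*(s - 4)*(s - 3)*(s - 3)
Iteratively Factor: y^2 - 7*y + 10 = (y - 2)*(y - 5)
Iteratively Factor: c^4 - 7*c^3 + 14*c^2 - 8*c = (c - 4)*(c^3 - 3*c^2 + 2*c) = (c - 4)*(c - 1)*(c^2 - 2*c) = c*(c - 4)*(c - 1)*(c - 2)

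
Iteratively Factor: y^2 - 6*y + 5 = (y - 1)*(y - 5)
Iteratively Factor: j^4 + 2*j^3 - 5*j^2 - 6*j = (j + 1)*(j^3 + j^2 - 6*j) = (j - 2)*(j + 1)*(j^2 + 3*j) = j*(j - 2)*(j + 1)*(j + 3)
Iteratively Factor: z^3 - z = (z + 1)*(z^2 - z) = (z - 1)*(z + 1)*(z)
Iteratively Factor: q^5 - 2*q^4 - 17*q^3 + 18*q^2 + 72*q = (q)*(q^4 - 2*q^3 - 17*q^2 + 18*q + 72) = q*(q - 3)*(q^3 + q^2 - 14*q - 24) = q*(q - 4)*(q - 3)*(q^2 + 5*q + 6) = q*(q - 4)*(q - 3)*(q + 2)*(q + 3)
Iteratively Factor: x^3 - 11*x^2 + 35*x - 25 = (x - 5)*(x^2 - 6*x + 5) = (x - 5)*(x - 1)*(x - 5)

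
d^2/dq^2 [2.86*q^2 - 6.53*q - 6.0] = 5.72000000000000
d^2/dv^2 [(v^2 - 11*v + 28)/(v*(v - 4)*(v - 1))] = 2*(v^3 - 21*v^2 + 21*v - 7)/(v^3*(v^3 - 3*v^2 + 3*v - 1))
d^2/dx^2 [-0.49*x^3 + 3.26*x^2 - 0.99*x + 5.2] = 6.52 - 2.94*x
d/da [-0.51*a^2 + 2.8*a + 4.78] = 2.8 - 1.02*a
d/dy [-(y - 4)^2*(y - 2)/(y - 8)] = (y - 4)*((8 - 3*y)*(y - 8) + (y - 4)*(y - 2))/(y - 8)^2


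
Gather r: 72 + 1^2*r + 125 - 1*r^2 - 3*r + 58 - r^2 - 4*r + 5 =-2*r^2 - 6*r + 260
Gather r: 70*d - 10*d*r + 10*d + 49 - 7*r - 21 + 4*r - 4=80*d + r*(-10*d - 3) + 24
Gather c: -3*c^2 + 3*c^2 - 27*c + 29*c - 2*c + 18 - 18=0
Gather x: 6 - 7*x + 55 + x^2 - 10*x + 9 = x^2 - 17*x + 70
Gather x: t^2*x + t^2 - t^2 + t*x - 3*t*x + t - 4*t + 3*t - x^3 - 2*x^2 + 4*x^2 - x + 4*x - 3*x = -x^3 + 2*x^2 + x*(t^2 - 2*t)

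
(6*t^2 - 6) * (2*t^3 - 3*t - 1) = 12*t^5 - 30*t^3 - 6*t^2 + 18*t + 6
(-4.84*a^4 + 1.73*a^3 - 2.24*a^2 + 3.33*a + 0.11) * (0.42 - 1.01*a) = 4.8884*a^5 - 3.7801*a^4 + 2.989*a^3 - 4.3041*a^2 + 1.2875*a + 0.0462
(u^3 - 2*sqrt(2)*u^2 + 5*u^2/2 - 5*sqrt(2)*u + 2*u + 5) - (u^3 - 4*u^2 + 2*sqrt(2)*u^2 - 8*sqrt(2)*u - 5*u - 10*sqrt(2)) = -4*sqrt(2)*u^2 + 13*u^2/2 + 3*sqrt(2)*u + 7*u + 5 + 10*sqrt(2)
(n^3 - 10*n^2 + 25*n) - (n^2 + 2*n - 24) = n^3 - 11*n^2 + 23*n + 24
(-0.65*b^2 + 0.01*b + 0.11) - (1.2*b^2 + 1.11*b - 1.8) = -1.85*b^2 - 1.1*b + 1.91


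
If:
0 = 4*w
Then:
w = 0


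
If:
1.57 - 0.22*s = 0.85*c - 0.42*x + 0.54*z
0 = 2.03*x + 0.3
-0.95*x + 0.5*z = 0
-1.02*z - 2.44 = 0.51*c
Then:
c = -4.22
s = 23.86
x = -0.15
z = -0.28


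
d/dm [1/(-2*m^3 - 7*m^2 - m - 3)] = (6*m^2 + 14*m + 1)/(2*m^3 + 7*m^2 + m + 3)^2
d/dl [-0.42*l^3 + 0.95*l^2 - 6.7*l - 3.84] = -1.26*l^2 + 1.9*l - 6.7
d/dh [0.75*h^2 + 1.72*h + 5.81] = 1.5*h + 1.72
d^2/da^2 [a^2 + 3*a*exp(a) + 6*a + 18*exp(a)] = 3*a*exp(a) + 24*exp(a) + 2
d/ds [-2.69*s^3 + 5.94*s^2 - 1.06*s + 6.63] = -8.07*s^2 + 11.88*s - 1.06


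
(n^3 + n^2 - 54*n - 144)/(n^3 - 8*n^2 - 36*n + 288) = (n + 3)/(n - 6)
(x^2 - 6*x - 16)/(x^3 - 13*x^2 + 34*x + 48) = (x + 2)/(x^2 - 5*x - 6)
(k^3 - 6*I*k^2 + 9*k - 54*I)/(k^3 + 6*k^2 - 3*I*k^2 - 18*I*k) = (k^2 - 3*I*k + 18)/(k*(k + 6))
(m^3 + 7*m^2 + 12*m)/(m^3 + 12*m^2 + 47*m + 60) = m/(m + 5)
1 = 1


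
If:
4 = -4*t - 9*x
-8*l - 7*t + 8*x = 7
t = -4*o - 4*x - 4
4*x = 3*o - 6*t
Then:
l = -1425/1048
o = -72/131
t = 4/131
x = -60/131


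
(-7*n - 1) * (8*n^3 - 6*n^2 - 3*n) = -56*n^4 + 34*n^3 + 27*n^2 + 3*n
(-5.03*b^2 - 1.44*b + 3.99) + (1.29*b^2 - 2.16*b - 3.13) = -3.74*b^2 - 3.6*b + 0.86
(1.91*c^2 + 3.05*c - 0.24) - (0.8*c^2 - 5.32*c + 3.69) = 1.11*c^2 + 8.37*c - 3.93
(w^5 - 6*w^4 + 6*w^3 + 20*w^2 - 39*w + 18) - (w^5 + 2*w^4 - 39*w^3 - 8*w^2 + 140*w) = -8*w^4 + 45*w^3 + 28*w^2 - 179*w + 18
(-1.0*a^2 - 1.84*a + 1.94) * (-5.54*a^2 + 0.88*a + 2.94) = 5.54*a^4 + 9.3136*a^3 - 15.3068*a^2 - 3.7024*a + 5.7036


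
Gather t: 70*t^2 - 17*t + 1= 70*t^2 - 17*t + 1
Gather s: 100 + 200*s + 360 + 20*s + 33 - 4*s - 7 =216*s + 486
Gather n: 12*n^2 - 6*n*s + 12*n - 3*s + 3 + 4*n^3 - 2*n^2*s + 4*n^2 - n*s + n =4*n^3 + n^2*(16 - 2*s) + n*(13 - 7*s) - 3*s + 3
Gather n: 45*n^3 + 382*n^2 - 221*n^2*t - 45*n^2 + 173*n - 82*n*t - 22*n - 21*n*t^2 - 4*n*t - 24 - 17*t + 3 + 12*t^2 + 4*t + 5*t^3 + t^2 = 45*n^3 + n^2*(337 - 221*t) + n*(-21*t^2 - 86*t + 151) + 5*t^3 + 13*t^2 - 13*t - 21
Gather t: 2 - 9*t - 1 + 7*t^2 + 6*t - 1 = 7*t^2 - 3*t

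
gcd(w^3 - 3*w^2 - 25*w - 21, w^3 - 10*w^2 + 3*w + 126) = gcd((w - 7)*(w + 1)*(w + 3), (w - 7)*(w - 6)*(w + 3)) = w^2 - 4*w - 21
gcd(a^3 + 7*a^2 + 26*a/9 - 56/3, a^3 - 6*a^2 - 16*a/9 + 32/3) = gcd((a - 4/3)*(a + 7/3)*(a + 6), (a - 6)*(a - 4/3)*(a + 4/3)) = a - 4/3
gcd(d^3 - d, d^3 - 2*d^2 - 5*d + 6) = d - 1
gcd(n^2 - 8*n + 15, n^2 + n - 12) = n - 3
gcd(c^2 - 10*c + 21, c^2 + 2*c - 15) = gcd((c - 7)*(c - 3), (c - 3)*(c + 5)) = c - 3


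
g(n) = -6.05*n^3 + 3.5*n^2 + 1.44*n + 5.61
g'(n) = -18.15*n^2 + 7.0*n + 1.44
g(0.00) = 5.61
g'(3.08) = -149.18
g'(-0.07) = 0.86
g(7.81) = -2651.75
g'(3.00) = -140.91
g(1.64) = -9.30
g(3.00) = -121.92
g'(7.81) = -1050.97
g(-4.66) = 687.13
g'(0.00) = 1.44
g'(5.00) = -417.31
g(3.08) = -133.52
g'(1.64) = -35.90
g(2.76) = -90.95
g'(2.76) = -117.50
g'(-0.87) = -18.39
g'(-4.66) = -425.32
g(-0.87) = 10.99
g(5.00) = -655.94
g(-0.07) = 5.53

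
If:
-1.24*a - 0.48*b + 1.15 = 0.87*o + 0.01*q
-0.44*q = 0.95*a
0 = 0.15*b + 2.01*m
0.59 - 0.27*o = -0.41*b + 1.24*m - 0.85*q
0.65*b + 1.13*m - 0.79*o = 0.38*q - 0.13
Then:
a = 0.31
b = 0.33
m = -0.02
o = 0.71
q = -0.66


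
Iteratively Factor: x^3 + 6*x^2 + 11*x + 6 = (x + 3)*(x^2 + 3*x + 2) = (x + 2)*(x + 3)*(x + 1)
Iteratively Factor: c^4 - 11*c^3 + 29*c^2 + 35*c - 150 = (c + 2)*(c^3 - 13*c^2 + 55*c - 75) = (c - 5)*(c + 2)*(c^2 - 8*c + 15) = (c - 5)*(c - 3)*(c + 2)*(c - 5)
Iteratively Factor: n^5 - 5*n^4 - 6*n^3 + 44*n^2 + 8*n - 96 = (n + 2)*(n^4 - 7*n^3 + 8*n^2 + 28*n - 48) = (n - 3)*(n + 2)*(n^3 - 4*n^2 - 4*n + 16) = (n - 3)*(n - 2)*(n + 2)*(n^2 - 2*n - 8) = (n - 3)*(n - 2)*(n + 2)^2*(n - 4)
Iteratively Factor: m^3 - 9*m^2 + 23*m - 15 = (m - 1)*(m^2 - 8*m + 15) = (m - 5)*(m - 1)*(m - 3)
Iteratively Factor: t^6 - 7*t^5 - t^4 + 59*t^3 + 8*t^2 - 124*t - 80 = (t + 1)*(t^5 - 8*t^4 + 7*t^3 + 52*t^2 - 44*t - 80) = (t - 2)*(t + 1)*(t^4 - 6*t^3 - 5*t^2 + 42*t + 40) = (t - 5)*(t - 2)*(t + 1)*(t^3 - t^2 - 10*t - 8) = (t - 5)*(t - 2)*(t + 1)*(t + 2)*(t^2 - 3*t - 4) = (t - 5)*(t - 2)*(t + 1)^2*(t + 2)*(t - 4)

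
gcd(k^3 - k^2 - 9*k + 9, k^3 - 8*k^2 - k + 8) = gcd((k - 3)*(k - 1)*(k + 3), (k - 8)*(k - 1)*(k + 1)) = k - 1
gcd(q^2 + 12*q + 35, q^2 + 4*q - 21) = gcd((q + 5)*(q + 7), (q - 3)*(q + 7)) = q + 7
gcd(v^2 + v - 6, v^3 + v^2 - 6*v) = v^2 + v - 6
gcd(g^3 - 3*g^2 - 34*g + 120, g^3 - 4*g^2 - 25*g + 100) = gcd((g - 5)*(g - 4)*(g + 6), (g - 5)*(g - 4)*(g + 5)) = g^2 - 9*g + 20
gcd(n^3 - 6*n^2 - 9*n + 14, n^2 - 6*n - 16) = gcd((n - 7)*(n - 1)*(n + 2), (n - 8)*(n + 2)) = n + 2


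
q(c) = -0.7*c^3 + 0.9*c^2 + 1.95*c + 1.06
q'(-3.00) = -22.35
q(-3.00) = 22.21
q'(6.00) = -62.85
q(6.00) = -106.04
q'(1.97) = -2.65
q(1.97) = 3.04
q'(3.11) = -12.76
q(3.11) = -5.23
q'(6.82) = -83.45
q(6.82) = -165.83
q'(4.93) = -40.22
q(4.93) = -51.33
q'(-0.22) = 1.45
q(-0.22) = 0.68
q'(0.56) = 2.30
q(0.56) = 2.31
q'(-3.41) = -28.61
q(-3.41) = 32.63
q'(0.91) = 1.85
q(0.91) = 3.05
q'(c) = -2.1*c^2 + 1.8*c + 1.95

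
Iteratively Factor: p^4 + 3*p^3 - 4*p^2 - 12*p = (p + 2)*(p^3 + p^2 - 6*p) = (p - 2)*(p + 2)*(p^2 + 3*p) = (p - 2)*(p + 2)*(p + 3)*(p)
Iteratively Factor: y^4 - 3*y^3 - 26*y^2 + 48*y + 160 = (y - 5)*(y^3 + 2*y^2 - 16*y - 32) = (y - 5)*(y - 4)*(y^2 + 6*y + 8) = (y - 5)*(y - 4)*(y + 2)*(y + 4)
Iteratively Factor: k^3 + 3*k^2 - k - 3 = (k - 1)*(k^2 + 4*k + 3) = (k - 1)*(k + 3)*(k + 1)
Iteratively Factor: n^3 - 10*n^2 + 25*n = (n - 5)*(n^2 - 5*n) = (n - 5)^2*(n)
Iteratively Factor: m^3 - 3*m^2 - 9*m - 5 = (m - 5)*(m^2 + 2*m + 1) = (m - 5)*(m + 1)*(m + 1)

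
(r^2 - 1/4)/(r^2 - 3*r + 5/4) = (2*r + 1)/(2*r - 5)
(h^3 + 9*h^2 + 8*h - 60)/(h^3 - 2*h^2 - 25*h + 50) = (h + 6)/(h - 5)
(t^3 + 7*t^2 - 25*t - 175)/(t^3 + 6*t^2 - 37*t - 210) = (t - 5)/(t - 6)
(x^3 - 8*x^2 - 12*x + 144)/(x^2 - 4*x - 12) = (x^2 - 2*x - 24)/(x + 2)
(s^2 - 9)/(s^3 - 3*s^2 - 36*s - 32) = (9 - s^2)/(-s^3 + 3*s^2 + 36*s + 32)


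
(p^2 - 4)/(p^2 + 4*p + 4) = (p - 2)/(p + 2)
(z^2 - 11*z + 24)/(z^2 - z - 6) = (z - 8)/(z + 2)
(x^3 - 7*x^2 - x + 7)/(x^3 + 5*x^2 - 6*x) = (x^2 - 6*x - 7)/(x*(x + 6))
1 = 1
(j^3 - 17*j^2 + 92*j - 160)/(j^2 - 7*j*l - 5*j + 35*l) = (j^2 - 12*j + 32)/(j - 7*l)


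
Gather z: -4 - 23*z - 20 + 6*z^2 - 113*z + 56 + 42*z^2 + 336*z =48*z^2 + 200*z + 32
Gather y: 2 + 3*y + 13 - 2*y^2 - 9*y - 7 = -2*y^2 - 6*y + 8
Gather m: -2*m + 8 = 8 - 2*m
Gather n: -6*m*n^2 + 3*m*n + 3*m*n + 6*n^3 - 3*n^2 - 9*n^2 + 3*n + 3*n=6*n^3 + n^2*(-6*m - 12) + n*(6*m + 6)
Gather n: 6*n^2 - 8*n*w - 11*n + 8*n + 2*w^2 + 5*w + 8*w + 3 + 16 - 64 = 6*n^2 + n*(-8*w - 3) + 2*w^2 + 13*w - 45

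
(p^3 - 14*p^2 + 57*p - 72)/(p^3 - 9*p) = (p^2 - 11*p + 24)/(p*(p + 3))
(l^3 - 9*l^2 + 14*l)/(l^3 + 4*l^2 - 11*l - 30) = l*(l^2 - 9*l + 14)/(l^3 + 4*l^2 - 11*l - 30)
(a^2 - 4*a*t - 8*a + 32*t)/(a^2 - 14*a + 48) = (a - 4*t)/(a - 6)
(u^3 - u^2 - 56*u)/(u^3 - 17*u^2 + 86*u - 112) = u*(u + 7)/(u^2 - 9*u + 14)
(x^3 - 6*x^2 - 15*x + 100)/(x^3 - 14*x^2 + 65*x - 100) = (x + 4)/(x - 4)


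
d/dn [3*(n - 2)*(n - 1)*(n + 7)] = 9*n^2 + 24*n - 57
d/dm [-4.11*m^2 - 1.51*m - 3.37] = -8.22*m - 1.51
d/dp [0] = 0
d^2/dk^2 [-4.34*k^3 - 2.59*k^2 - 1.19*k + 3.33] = -26.04*k - 5.18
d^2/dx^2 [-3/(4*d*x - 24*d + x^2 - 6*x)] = 6*(4*d*x - 24*d + x^2 - 6*x - 4*(2*d + x - 3)^2)/(4*d*x - 24*d + x^2 - 6*x)^3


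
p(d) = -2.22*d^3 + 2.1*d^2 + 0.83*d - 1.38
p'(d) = -6.66*d^2 + 4.2*d + 0.83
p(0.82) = -0.51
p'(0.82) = -0.20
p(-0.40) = -1.23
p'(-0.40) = -1.92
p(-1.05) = 2.63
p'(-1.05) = -10.92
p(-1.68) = 13.68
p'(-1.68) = -25.02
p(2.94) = -37.20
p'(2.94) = -44.39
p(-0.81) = 0.51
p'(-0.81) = -6.94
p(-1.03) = 2.42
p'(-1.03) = -10.56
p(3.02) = -40.87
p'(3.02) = -47.23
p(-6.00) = 548.76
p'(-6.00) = -264.13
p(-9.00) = 1779.63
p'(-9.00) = -576.43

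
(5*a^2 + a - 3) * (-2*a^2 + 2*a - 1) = -10*a^4 + 8*a^3 + 3*a^2 - 7*a + 3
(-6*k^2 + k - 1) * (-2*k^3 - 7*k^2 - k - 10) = 12*k^5 + 40*k^4 + k^3 + 66*k^2 - 9*k + 10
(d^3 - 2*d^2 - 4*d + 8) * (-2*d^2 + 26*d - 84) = -2*d^5 + 30*d^4 - 128*d^3 + 48*d^2 + 544*d - 672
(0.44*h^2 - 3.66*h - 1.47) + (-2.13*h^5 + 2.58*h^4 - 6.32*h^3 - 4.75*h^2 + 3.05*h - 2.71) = -2.13*h^5 + 2.58*h^4 - 6.32*h^3 - 4.31*h^2 - 0.61*h - 4.18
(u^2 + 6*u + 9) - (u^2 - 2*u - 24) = 8*u + 33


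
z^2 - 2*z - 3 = (z - 3)*(z + 1)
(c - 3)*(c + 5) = c^2 + 2*c - 15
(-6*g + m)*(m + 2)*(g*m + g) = -6*g^2*m^2 - 18*g^2*m - 12*g^2 + g*m^3 + 3*g*m^2 + 2*g*m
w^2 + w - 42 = (w - 6)*(w + 7)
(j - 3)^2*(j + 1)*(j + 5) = j^4 - 22*j^2 + 24*j + 45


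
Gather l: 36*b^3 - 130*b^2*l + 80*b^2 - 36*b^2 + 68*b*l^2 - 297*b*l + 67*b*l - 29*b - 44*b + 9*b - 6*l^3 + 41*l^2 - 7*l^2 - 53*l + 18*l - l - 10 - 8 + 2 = 36*b^3 + 44*b^2 - 64*b - 6*l^3 + l^2*(68*b + 34) + l*(-130*b^2 - 230*b - 36) - 16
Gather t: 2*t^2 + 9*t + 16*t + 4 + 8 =2*t^2 + 25*t + 12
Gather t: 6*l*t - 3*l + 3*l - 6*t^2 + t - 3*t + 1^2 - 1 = -6*t^2 + t*(6*l - 2)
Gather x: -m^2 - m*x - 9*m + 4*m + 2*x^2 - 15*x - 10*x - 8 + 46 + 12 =-m^2 - 5*m + 2*x^2 + x*(-m - 25) + 50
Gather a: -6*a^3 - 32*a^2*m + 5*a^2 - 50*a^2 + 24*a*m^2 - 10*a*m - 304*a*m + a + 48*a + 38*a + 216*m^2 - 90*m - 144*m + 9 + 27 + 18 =-6*a^3 + a^2*(-32*m - 45) + a*(24*m^2 - 314*m + 87) + 216*m^2 - 234*m + 54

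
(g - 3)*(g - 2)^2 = g^3 - 7*g^2 + 16*g - 12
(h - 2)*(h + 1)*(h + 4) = h^3 + 3*h^2 - 6*h - 8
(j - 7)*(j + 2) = j^2 - 5*j - 14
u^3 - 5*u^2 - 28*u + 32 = (u - 8)*(u - 1)*(u + 4)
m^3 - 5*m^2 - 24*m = m*(m - 8)*(m + 3)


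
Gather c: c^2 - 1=c^2 - 1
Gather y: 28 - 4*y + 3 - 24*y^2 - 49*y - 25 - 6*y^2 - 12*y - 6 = -30*y^2 - 65*y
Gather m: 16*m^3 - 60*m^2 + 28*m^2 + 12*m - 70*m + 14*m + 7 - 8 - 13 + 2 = 16*m^3 - 32*m^2 - 44*m - 12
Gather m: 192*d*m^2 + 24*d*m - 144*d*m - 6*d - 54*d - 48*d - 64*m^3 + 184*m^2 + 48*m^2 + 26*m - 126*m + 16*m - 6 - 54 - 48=-108*d - 64*m^3 + m^2*(192*d + 232) + m*(-120*d - 84) - 108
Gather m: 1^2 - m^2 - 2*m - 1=-m^2 - 2*m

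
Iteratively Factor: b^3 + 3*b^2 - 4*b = (b + 4)*(b^2 - b) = (b - 1)*(b + 4)*(b)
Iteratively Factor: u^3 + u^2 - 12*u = (u)*(u^2 + u - 12) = u*(u - 3)*(u + 4)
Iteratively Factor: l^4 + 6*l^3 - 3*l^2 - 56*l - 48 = (l - 3)*(l^3 + 9*l^2 + 24*l + 16) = (l - 3)*(l + 4)*(l^2 + 5*l + 4) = (l - 3)*(l + 1)*(l + 4)*(l + 4)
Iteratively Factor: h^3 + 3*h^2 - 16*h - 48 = (h + 3)*(h^2 - 16) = (h + 3)*(h + 4)*(h - 4)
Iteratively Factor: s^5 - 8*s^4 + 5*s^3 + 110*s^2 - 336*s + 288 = (s - 3)*(s^4 - 5*s^3 - 10*s^2 + 80*s - 96) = (s - 3)^2*(s^3 - 2*s^2 - 16*s + 32) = (s - 3)^2*(s - 2)*(s^2 - 16) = (s - 4)*(s - 3)^2*(s - 2)*(s + 4)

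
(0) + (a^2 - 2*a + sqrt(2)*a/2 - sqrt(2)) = a^2 - 2*a + sqrt(2)*a/2 - sqrt(2)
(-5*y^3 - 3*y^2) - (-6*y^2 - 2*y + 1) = -5*y^3 + 3*y^2 + 2*y - 1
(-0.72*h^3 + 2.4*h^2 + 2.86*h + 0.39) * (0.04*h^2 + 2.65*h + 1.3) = -0.0288*h^5 - 1.812*h^4 + 5.5384*h^3 + 10.7146*h^2 + 4.7515*h + 0.507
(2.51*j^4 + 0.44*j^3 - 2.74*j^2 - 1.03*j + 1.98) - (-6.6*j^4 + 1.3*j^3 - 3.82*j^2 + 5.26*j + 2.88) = 9.11*j^4 - 0.86*j^3 + 1.08*j^2 - 6.29*j - 0.9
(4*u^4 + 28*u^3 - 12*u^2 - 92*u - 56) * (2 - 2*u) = -8*u^5 - 48*u^4 + 80*u^3 + 160*u^2 - 72*u - 112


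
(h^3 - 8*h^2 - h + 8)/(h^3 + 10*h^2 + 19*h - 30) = (h^2 - 7*h - 8)/(h^2 + 11*h + 30)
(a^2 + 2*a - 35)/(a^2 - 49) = (a - 5)/(a - 7)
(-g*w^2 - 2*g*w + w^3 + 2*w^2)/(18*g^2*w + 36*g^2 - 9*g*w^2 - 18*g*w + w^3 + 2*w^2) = w*(-g + w)/(18*g^2 - 9*g*w + w^2)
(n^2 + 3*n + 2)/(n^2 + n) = (n + 2)/n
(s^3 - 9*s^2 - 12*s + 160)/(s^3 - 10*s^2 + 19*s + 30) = (s^2 - 4*s - 32)/(s^2 - 5*s - 6)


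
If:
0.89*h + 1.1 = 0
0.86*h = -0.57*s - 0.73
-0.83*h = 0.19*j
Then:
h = -1.24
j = 5.40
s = 0.58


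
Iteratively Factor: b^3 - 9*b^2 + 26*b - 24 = (b - 3)*(b^2 - 6*b + 8) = (b - 3)*(b - 2)*(b - 4)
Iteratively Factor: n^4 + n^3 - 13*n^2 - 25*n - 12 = (n + 1)*(n^3 - 13*n - 12) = (n - 4)*(n + 1)*(n^2 + 4*n + 3) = (n - 4)*(n + 1)^2*(n + 3)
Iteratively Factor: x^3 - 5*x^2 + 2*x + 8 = (x - 4)*(x^2 - x - 2) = (x - 4)*(x - 2)*(x + 1)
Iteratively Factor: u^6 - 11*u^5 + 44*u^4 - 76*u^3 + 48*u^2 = (u - 3)*(u^5 - 8*u^4 + 20*u^3 - 16*u^2) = (u - 3)*(u - 2)*(u^4 - 6*u^3 + 8*u^2) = (u - 3)*(u - 2)^2*(u^3 - 4*u^2) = (u - 4)*(u - 3)*(u - 2)^2*(u^2) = u*(u - 4)*(u - 3)*(u - 2)^2*(u)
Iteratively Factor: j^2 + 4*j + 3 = (j + 1)*(j + 3)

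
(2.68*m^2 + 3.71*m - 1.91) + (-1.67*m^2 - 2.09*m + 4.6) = 1.01*m^2 + 1.62*m + 2.69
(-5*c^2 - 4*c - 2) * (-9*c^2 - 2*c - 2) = 45*c^4 + 46*c^3 + 36*c^2 + 12*c + 4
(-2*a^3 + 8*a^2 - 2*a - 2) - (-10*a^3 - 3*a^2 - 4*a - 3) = 8*a^3 + 11*a^2 + 2*a + 1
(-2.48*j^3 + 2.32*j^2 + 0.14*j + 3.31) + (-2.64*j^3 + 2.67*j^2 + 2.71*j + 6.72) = -5.12*j^3 + 4.99*j^2 + 2.85*j + 10.03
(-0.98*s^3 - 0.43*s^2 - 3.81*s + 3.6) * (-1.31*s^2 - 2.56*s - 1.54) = 1.2838*s^5 + 3.0721*s^4 + 7.6011*s^3 + 5.6998*s^2 - 3.3486*s - 5.544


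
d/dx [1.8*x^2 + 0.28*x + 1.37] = 3.6*x + 0.28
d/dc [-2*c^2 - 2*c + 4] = -4*c - 2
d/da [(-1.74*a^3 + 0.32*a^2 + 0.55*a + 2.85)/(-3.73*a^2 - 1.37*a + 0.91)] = (6.4902*a^4 + 4.7676*a^3 - 3.1371*a^2 + 21.8434*a + 4.405)/(13.9129*a^4 + 10.2202*a^3 - 4.9117*a^2 - 2.4934*a + 0.8281)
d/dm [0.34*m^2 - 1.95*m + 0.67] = 0.68*m - 1.95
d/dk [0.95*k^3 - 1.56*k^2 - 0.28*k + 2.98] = 2.85*k^2 - 3.12*k - 0.28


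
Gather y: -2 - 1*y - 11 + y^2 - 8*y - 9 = y^2 - 9*y - 22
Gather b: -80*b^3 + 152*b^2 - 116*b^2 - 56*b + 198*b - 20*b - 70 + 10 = -80*b^3 + 36*b^2 + 122*b - 60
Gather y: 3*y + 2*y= 5*y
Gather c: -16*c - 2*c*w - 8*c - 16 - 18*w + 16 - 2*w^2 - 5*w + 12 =c*(-2*w - 24) - 2*w^2 - 23*w + 12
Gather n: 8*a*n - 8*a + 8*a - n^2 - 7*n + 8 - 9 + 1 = -n^2 + n*(8*a - 7)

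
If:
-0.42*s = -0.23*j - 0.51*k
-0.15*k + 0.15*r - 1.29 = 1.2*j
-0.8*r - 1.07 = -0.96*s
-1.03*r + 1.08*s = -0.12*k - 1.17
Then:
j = 0.86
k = 35.63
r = 51.15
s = 43.74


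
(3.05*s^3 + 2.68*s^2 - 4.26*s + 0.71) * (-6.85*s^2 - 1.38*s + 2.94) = -20.8925*s^5 - 22.567*s^4 + 34.4496*s^3 + 8.8945*s^2 - 13.5042*s + 2.0874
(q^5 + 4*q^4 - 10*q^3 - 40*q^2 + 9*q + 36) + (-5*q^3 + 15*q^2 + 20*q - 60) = q^5 + 4*q^4 - 15*q^3 - 25*q^2 + 29*q - 24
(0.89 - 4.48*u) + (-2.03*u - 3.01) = -6.51*u - 2.12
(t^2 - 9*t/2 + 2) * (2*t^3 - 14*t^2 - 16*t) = 2*t^5 - 23*t^4 + 51*t^3 + 44*t^2 - 32*t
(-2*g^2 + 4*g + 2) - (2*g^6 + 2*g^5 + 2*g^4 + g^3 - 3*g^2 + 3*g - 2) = -2*g^6 - 2*g^5 - 2*g^4 - g^3 + g^2 + g + 4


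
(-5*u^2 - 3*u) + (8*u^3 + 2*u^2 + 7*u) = 8*u^3 - 3*u^2 + 4*u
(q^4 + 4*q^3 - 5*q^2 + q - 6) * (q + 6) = q^5 + 10*q^4 + 19*q^3 - 29*q^2 - 36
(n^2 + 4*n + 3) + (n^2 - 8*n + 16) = 2*n^2 - 4*n + 19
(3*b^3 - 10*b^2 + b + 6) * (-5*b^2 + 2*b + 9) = -15*b^5 + 56*b^4 + 2*b^3 - 118*b^2 + 21*b + 54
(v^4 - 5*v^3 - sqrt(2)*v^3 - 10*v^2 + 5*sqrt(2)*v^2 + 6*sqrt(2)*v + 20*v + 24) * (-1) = -v^4 + sqrt(2)*v^3 + 5*v^3 - 5*sqrt(2)*v^2 + 10*v^2 - 20*v - 6*sqrt(2)*v - 24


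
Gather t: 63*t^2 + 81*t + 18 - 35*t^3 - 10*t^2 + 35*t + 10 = -35*t^3 + 53*t^2 + 116*t + 28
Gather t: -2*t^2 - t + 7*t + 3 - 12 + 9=-2*t^2 + 6*t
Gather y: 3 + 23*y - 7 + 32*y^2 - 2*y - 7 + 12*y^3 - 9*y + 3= 12*y^3 + 32*y^2 + 12*y - 8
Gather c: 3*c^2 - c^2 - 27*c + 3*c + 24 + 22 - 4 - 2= 2*c^2 - 24*c + 40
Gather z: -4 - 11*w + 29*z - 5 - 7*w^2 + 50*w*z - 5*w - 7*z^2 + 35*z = -7*w^2 - 16*w - 7*z^2 + z*(50*w + 64) - 9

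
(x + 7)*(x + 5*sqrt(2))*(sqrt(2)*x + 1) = sqrt(2)*x^3 + 7*sqrt(2)*x^2 + 11*x^2 + 5*sqrt(2)*x + 77*x + 35*sqrt(2)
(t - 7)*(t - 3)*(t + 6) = t^3 - 4*t^2 - 39*t + 126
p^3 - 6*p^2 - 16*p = p*(p - 8)*(p + 2)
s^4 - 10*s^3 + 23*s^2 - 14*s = s*(s - 7)*(s - 2)*(s - 1)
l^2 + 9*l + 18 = (l + 3)*(l + 6)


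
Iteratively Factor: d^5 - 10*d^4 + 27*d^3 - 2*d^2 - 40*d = (d - 2)*(d^4 - 8*d^3 + 11*d^2 + 20*d) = (d - 5)*(d - 2)*(d^3 - 3*d^2 - 4*d) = (d - 5)*(d - 2)*(d + 1)*(d^2 - 4*d) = d*(d - 5)*(d - 2)*(d + 1)*(d - 4)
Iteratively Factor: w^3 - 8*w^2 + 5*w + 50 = (w + 2)*(w^2 - 10*w + 25) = (w - 5)*(w + 2)*(w - 5)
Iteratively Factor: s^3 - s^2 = (s)*(s^2 - s) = s^2*(s - 1)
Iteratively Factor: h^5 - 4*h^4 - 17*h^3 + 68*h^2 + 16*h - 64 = (h - 4)*(h^4 - 17*h^2 + 16) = (h - 4)^2*(h^3 + 4*h^2 - h - 4) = (h - 4)^2*(h - 1)*(h^2 + 5*h + 4) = (h - 4)^2*(h - 1)*(h + 1)*(h + 4)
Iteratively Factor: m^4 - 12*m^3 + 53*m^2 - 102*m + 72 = (m - 4)*(m^3 - 8*m^2 + 21*m - 18) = (m - 4)*(m - 3)*(m^2 - 5*m + 6) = (m - 4)*(m - 3)*(m - 2)*(m - 3)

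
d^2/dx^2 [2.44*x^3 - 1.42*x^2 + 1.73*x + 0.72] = 14.64*x - 2.84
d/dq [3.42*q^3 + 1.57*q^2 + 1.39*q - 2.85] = 10.26*q^2 + 3.14*q + 1.39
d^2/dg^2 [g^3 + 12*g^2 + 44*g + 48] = 6*g + 24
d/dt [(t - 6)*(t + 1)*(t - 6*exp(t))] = -6*t^2*exp(t) + 3*t^2 + 18*t*exp(t) - 10*t + 66*exp(t) - 6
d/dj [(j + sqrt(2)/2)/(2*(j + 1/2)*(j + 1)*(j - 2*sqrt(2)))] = ((j + 1)*(j - 2*sqrt(2))*(2*j + 1) - (j + 1)*(j - 2*sqrt(2))*(2*j + sqrt(2)) - (j + 1)*(2*j + 1)*(2*j + sqrt(2))/2 - (j - 2*sqrt(2))*(2*j + 1)*(2*j + sqrt(2))/2)/((j + 1)^2*(j - 2*sqrt(2))^2*(2*j + 1)^2)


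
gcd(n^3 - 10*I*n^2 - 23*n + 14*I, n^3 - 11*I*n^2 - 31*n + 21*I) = n^2 - 8*I*n - 7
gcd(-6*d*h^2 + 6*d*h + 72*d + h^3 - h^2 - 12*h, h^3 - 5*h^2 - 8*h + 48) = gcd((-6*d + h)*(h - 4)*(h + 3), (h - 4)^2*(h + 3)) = h^2 - h - 12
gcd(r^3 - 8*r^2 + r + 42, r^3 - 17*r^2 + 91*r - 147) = r^2 - 10*r + 21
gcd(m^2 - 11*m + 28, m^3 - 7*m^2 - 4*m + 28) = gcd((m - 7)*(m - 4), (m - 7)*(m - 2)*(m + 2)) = m - 7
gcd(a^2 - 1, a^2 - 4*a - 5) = a + 1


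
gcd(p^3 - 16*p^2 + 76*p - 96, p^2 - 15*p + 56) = p - 8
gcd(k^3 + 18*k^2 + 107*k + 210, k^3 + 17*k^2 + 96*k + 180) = k^2 + 11*k + 30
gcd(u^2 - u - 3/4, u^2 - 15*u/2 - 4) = u + 1/2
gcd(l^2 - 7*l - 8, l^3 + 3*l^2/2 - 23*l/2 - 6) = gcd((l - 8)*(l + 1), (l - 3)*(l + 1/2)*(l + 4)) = 1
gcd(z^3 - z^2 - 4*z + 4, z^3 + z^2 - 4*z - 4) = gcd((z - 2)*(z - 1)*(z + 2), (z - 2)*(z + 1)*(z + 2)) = z^2 - 4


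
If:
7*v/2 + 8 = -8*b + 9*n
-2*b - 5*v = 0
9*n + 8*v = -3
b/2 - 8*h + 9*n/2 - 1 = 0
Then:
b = -55/17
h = -79/68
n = -227/153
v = 22/17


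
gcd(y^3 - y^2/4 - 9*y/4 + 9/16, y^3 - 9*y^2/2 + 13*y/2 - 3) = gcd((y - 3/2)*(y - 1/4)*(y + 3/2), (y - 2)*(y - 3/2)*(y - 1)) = y - 3/2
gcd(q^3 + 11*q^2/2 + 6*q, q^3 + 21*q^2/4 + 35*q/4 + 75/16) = q + 3/2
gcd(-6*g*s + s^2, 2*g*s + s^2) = s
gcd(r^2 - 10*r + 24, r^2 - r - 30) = r - 6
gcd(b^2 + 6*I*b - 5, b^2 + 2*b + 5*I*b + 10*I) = b + 5*I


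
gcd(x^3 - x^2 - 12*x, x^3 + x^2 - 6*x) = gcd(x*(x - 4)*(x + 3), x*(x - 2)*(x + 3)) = x^2 + 3*x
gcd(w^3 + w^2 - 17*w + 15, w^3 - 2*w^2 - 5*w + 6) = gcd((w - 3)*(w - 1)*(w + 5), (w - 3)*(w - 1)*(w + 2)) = w^2 - 4*w + 3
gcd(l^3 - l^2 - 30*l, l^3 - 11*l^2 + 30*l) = l^2 - 6*l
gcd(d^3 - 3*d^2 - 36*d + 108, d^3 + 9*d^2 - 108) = d^2 + 3*d - 18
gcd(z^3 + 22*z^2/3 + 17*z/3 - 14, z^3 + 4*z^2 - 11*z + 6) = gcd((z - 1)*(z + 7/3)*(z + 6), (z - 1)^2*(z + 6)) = z^2 + 5*z - 6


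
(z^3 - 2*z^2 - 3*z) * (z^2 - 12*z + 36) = z^5 - 14*z^4 + 57*z^3 - 36*z^2 - 108*z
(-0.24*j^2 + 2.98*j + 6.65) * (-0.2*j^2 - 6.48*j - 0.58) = 0.048*j^4 + 0.9592*j^3 - 20.5012*j^2 - 44.8204*j - 3.857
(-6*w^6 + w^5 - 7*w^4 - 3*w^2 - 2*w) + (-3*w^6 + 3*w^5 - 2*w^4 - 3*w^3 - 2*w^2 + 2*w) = -9*w^6 + 4*w^5 - 9*w^4 - 3*w^3 - 5*w^2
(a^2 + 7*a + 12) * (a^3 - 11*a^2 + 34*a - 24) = a^5 - 4*a^4 - 31*a^3 + 82*a^2 + 240*a - 288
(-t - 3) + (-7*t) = -8*t - 3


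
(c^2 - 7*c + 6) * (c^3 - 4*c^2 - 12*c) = c^5 - 11*c^4 + 22*c^3 + 60*c^2 - 72*c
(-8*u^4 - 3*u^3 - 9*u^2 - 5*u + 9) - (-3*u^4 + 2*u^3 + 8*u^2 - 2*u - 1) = -5*u^4 - 5*u^3 - 17*u^2 - 3*u + 10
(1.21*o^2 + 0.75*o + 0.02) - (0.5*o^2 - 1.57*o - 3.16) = 0.71*o^2 + 2.32*o + 3.18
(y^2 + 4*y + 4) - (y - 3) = y^2 + 3*y + 7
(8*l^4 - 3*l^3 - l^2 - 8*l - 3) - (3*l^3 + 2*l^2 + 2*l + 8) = 8*l^4 - 6*l^3 - 3*l^2 - 10*l - 11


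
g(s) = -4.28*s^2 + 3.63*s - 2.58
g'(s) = 3.63 - 8.56*s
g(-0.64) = -6.66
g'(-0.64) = 9.11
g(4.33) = -67.11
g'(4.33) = -33.43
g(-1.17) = -12.69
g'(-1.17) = 13.65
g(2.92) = -28.47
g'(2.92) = -21.37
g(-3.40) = -64.40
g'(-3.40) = 32.73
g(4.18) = -62.19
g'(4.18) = -32.15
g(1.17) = -4.19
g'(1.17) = -6.39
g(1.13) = -3.94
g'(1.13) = -6.04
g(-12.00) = -662.46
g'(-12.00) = 106.35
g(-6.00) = -178.44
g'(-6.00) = 54.99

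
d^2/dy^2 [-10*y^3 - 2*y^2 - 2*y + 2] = -60*y - 4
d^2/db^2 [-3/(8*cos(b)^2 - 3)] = 48*(16*sin(b)^4 - 14*sin(b)^2 - 5)/(8*cos(b)^2 - 3)^3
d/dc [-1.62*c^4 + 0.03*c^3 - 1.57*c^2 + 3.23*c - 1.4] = -6.48*c^3 + 0.09*c^2 - 3.14*c + 3.23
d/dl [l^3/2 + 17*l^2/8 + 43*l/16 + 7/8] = 3*l^2/2 + 17*l/4 + 43/16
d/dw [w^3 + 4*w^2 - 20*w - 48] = 3*w^2 + 8*w - 20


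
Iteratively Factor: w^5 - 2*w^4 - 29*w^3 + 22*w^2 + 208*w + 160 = (w + 4)*(w^4 - 6*w^3 - 5*w^2 + 42*w + 40) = (w + 1)*(w + 4)*(w^3 - 7*w^2 + 2*w + 40) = (w - 4)*(w + 1)*(w + 4)*(w^2 - 3*w - 10) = (w - 5)*(w - 4)*(w + 1)*(w + 4)*(w + 2)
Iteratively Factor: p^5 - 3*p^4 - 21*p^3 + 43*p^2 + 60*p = (p + 4)*(p^4 - 7*p^3 + 7*p^2 + 15*p) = p*(p + 4)*(p^3 - 7*p^2 + 7*p + 15) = p*(p + 1)*(p + 4)*(p^2 - 8*p + 15) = p*(p - 5)*(p + 1)*(p + 4)*(p - 3)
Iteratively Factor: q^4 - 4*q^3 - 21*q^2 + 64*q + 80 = (q - 5)*(q^3 + q^2 - 16*q - 16) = (q - 5)*(q - 4)*(q^2 + 5*q + 4) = (q - 5)*(q - 4)*(q + 4)*(q + 1)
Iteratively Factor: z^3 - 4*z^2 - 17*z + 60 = (z - 5)*(z^2 + z - 12) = (z - 5)*(z - 3)*(z + 4)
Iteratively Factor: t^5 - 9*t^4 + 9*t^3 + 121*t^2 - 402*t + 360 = (t - 2)*(t^4 - 7*t^3 - 5*t^2 + 111*t - 180) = (t - 3)*(t - 2)*(t^3 - 4*t^2 - 17*t + 60) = (t - 5)*(t - 3)*(t - 2)*(t^2 + t - 12) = (t - 5)*(t - 3)*(t - 2)*(t + 4)*(t - 3)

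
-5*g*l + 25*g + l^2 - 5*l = (-5*g + l)*(l - 5)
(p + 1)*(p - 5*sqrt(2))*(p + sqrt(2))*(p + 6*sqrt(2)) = p^4 + p^3 + 2*sqrt(2)*p^3 - 58*p^2 + 2*sqrt(2)*p^2 - 60*sqrt(2)*p - 58*p - 60*sqrt(2)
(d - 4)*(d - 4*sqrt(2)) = d^2 - 4*sqrt(2)*d - 4*d + 16*sqrt(2)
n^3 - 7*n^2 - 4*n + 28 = (n - 7)*(n - 2)*(n + 2)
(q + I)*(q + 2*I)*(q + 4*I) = q^3 + 7*I*q^2 - 14*q - 8*I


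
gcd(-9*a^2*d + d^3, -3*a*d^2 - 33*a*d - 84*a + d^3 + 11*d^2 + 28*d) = 3*a - d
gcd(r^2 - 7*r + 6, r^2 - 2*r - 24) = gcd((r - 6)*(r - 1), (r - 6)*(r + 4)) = r - 6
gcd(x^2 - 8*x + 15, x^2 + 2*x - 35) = x - 5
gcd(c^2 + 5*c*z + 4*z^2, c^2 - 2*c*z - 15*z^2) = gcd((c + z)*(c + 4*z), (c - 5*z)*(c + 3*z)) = 1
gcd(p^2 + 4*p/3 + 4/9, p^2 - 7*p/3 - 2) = p + 2/3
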